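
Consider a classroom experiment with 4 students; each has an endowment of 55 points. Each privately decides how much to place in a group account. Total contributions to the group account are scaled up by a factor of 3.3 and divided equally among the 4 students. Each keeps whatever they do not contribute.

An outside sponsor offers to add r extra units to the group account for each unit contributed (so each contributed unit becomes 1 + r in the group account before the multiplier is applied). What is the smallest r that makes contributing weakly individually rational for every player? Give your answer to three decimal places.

0.212

With matching at rate r, one contributed unit becomes (1 + r) in the group account and returns 3.3 × (1 + r) / 4 to the contributor.
Setting this equal to 1: 1 + r = 4/3.3 = 1.2121.
So the minimum matching rate is r = 1.2121 − 1 = 0.212.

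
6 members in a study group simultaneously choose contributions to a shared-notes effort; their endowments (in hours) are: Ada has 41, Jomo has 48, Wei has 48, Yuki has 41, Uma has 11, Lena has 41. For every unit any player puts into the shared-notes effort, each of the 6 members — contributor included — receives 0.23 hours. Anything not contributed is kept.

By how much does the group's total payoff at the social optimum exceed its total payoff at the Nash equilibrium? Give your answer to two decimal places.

The private return per contributed unit is 0.23 < 1 for everyone, so the Nash equilibrium is zero contribution and the group total is Σ E_j = 41 + 48 + 48 + 41 + 11 + 41 = 230.
Each contributed unit returns 1.380 to the group, so the social optimum is full contribution by everyone: group total = 1.380 × 230 = 317.40.
Efficiency loss = (1.380 − 1) × 230 = 87.40.

87.40 hours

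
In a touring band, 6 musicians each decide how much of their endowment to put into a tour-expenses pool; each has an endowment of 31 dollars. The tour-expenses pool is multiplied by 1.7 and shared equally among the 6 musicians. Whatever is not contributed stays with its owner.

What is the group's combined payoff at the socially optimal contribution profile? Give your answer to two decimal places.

316.20 dollars

Each contributed unit returns 1.700 to the group as a whole (0.2833 to each of 6 players), which exceeds 1, so the social optimum is full contribution: group total = 1.700 × 186 = 316.20.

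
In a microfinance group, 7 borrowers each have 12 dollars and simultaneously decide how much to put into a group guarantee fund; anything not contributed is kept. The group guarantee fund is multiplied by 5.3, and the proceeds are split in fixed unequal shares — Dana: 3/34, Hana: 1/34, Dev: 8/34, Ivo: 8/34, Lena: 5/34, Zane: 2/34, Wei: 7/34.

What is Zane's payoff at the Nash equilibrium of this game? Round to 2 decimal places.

A player with share s gets back 5.3·s per unit contributed, so full contribution is dominant for anyone with s > 1/5.3 = 0.1887 and zero contribution is dominant for anyone below.
The shares above 0.1887 belong to Dev, Ivo and Wei, contributing 12 each; the remaining 4 contribute 0. Total contributed: 36.
Zane keeps 12 and receives 5.3 × 36 × 2/34 = 11.22 from the group guarantee fund, for a payoff of 23.22.

23.22 dollars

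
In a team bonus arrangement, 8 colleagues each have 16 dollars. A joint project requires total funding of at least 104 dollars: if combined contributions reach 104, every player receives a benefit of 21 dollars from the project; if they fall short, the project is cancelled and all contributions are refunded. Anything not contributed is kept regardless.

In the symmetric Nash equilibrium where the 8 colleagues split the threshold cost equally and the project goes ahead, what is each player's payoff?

Equal share of the threshold: 104/8 = 13.
At this profile no one gains by cutting their contribution: any cut drops the total below 104, the project is cancelled, contributions are refunded, and the deviator ends with 16, which is less than 16 − 13 + 21 = 24. Contributing more than 13 just wastes the excess. So contributing exactly 13 is a best response.
Each player's payoff: 16 − 13 + 21 = 24.

24 dollars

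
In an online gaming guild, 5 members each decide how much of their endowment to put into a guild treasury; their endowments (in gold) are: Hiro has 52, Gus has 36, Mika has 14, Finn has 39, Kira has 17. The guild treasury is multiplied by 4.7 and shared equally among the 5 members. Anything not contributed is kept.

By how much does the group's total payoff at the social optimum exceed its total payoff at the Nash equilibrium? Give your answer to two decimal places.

584.60 gold

The private return per contributed unit is 4.7/5 = 0.9400 < 1 for every player regardless of endowment, so the Nash equilibrium is zero contribution and the group total is Σ E_j = 52 + 36 + 14 + 39 + 17 = 158.
Each contributed unit returns 4.700 to the group, so the social optimum is full contribution by everyone: group total = 4.700 × 158 = 742.60.
Efficiency loss = (4.700 − 1) × 158 = 584.60.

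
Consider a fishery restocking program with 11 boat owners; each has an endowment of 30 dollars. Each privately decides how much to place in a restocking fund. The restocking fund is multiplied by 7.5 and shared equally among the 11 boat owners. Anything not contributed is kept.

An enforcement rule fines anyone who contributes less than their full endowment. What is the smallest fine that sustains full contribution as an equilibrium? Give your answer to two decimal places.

9.55 dollars

Given the others contribute fully, the best deviation is to contribute 0 (any partial contribution still incurs the fine and gives up units whose private return 0.6818 is below 1).
Deviating from 30 to 0 saves 30 dollars but forfeits the deviator's share of the drop in the restocking fund: 7.5/11 × 30 = 20.45.
So the deviation gain is 30 − 20.45 = 9.55, and the fine must be at least 9.55 dollars to wipe it out.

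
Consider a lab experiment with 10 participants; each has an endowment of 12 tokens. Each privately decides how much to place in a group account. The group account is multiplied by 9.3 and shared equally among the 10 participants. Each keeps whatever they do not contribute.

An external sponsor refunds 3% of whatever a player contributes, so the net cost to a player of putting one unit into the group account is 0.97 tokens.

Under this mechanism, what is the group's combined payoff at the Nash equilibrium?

120.00 tokens

Even with the mechanism, each unit contributed returns only (9.3/10) / 0.97 = 0.9588 per unit of net cost, so contributing nothing is still dominant.
At the Nash equilibrium no one contributes; group total payoff = 10 × 12 = 120.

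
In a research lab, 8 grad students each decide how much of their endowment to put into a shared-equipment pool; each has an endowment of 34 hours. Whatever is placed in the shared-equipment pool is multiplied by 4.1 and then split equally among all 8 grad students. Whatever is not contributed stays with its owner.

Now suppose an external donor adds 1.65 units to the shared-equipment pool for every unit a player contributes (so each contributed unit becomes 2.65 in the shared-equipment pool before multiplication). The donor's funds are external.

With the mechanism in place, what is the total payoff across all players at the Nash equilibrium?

The effective private return per unit is now 4.1 × 2.65 / 8 = 1.3581 > 1, so every player's dominant strategy flips to full contribution.
At the Nash equilibrium everyone contributes 34. Group total payoff = 4.1 × 2.65 × 272 = 2955.28.

2955.28 hours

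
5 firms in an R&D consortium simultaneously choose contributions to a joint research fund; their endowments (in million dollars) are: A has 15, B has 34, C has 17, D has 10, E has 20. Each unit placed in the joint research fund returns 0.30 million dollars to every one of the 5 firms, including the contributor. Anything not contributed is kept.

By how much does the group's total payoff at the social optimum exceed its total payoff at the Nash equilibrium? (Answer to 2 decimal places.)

48.00 million dollars

The private return per contributed unit is 0.30 < 1 for everyone, so the Nash equilibrium is zero contribution and the group total is Σ E_j = 15 + 34 + 17 + 10 + 20 = 96.
Each contributed unit returns 1.500 to the group, so the social optimum is full contribution by everyone: group total = 1.500 × 96 = 144.00.
Efficiency loss = (1.500 − 1) × 96 = 48.00.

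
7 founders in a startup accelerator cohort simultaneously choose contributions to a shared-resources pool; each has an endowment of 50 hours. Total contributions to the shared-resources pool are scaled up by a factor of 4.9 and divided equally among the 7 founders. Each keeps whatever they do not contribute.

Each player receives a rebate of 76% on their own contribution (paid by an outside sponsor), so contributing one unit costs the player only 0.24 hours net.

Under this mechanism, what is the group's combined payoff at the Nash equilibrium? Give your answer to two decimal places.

1981.00 hours

With the mechanism, a contributed unit returns (4.9/7) / 0.24 = 2.9167 per unit of net cost to the contributor — now above 1 — so contributing fully is weakly dominant for every player.
At the Nash equilibrium everyone contributes 50. Group total payoff = 7 × (50 × 0.76 + 4.9 × 50) = 1981.00.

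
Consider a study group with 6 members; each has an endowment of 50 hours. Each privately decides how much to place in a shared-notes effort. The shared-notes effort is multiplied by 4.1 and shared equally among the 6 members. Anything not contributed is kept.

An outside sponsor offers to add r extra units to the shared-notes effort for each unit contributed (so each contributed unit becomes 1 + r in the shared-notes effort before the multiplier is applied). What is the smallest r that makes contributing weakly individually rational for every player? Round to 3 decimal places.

With matching at rate r, one contributed unit becomes (1 + r) in the shared-notes effort and returns 4.1 × (1 + r) / 6 to the contributor.
Setting this equal to 1: 1 + r = 6/4.1 = 1.4634.
So the minimum matching rate is r = 1.4634 − 1 = 0.463.

0.463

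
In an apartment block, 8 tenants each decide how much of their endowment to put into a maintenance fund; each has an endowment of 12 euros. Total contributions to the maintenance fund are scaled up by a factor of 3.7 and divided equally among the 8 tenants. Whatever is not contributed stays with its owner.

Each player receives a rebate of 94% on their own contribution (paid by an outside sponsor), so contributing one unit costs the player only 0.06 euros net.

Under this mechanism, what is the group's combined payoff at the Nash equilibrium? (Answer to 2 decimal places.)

With the mechanism, a contributed unit returns (3.7/8) / 0.06 = 7.7083 per unit of net cost to the contributor — now above 1 — so contributing fully is weakly dominant for every player.
So the Nash equilibrium is full contribution by all 8; the group earns 8 × (12 × 0.94 + 3.7 × 12) = 445.44.

445.44 euros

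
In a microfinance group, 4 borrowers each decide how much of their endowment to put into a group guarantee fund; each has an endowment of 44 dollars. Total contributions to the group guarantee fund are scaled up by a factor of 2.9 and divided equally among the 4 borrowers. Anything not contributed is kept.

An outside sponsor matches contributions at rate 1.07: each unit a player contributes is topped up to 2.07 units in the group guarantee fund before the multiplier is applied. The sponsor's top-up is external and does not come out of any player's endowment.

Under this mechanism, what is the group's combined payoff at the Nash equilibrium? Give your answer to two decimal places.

The effective private return per unit is now 2.9 × 2.07 / 4 = 1.5008 > 1, so every player's dominant strategy flips to full contribution.
So the Nash equilibrium is full contribution by all 4; the group earns 2.9 × 2.07 × 176 = 1056.53.

1056.53 dollars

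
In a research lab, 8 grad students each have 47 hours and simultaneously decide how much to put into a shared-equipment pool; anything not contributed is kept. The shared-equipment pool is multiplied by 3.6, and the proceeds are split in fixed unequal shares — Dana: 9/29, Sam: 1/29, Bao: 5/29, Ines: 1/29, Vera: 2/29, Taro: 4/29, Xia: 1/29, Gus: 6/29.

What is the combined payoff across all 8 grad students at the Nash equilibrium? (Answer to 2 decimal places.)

498.20 hours

Player j's private return per contributed unit is 3.6 × (j's share). Contributing is weakly dominant for j when that share is at least 1/3.6 = 0.2778, and contributing 0 is dominant otherwise.
Dana alone (share 9/29) is above the threshold, contributing 47; the remaining 7 contribute 0. Total contributed: 47.
The shared-equipment pool pays out 3.6 × 47 = 169.20 in total (split across the unequal shares, but the aggregate is all that matters for the group sum).
The 7 free-riders keep 47 each, adding 329. Group total = 329 + 169.20 = 498.20.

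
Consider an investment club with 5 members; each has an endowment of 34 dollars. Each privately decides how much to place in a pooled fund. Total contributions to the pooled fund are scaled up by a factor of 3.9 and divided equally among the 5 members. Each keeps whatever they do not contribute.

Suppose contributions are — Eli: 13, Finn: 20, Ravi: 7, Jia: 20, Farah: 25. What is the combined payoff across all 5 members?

416.50 dollars

Total contributed: 13 + 20 + 7 + 20 + 25 = 85; total kept: 5 × 34 − 85 = 85.
The pooled fund pays out 3.9 × 85 = 331.50 in aggregate.
Group total = 85 + 331.50 = 416.50.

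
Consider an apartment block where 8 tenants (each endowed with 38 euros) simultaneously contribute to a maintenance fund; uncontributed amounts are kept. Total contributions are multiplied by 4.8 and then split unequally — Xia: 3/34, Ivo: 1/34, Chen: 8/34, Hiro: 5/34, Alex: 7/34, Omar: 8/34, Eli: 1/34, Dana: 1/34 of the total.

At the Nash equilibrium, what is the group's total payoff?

592.80 euros

For player j, contributing a unit is worthwhile iff 4.8 × (j's share) ≥ 1, i.e. iff j's share is at least 0.2083.
Chen and Omar clear that bar, contributing 38 each; the remaining 6 contribute 0. Total contributed: 76.
The maintenance fund pays out 4.8 × 76 = 364.80 in total (split across the unequal shares, but the aggregate is all that matters for the group sum).
The 6 free-riders keep 38 each, adding 228. Group total = 228 + 364.80 = 592.80.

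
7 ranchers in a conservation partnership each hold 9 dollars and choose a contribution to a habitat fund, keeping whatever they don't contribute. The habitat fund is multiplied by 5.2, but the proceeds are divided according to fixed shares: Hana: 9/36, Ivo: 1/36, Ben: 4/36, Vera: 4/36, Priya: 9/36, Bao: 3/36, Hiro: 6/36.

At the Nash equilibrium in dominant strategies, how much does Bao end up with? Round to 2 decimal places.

A player with share s gets back 5.2·s per unit contributed, so full contribution is dominant for anyone with s > 1/5.2 = 0.1923 and zero contribution is dominant for anyone below.
Hana and Priya are above the threshold, contributing 9 each; the remaining 5 contribute 0. Total contributed: 18.
Bao keeps 9 and receives 5.2 × 18 × 3/36 = 7.80 from the habitat fund, for a payoff of 16.80.

16.80 dollars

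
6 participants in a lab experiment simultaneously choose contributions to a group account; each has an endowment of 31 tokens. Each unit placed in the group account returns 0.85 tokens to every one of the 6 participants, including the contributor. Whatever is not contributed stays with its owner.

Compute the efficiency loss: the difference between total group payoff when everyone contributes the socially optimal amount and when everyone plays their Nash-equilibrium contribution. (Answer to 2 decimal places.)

The private return per contributed unit is 0.85 < 1, so contributing 0 is dominant for every player. At the Nash equilibrium everyone keeps their 31, and the group total is 6 × 31 = 186.
Each contributed unit returns 5.100 to the group as a whole (0.85 to each of 6 players), which exceeds 1, so the social optimum is full contribution: group total = 5.100 × 186 = 948.60.
Efficiency loss = 948.60 − 186 = 762.60.

762.60 tokens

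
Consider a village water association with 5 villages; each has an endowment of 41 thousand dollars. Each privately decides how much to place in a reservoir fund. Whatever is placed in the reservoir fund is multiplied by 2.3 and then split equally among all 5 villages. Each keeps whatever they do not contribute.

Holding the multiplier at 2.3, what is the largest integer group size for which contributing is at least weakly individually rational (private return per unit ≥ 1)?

2

Private return per unit is 2.3/(group size), which is ≥ 1 whenever the group size is ≤ 2.3.
The largest such integer is 2.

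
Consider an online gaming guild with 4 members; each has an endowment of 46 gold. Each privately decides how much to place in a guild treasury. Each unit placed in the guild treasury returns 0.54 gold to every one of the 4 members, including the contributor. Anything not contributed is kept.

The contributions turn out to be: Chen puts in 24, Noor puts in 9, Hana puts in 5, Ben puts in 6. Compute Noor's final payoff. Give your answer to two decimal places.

60.76 gold

Total contributed: 24 + 9 + 5 + 6 = 44.
Each receives 0.54 × 44 = 23.76 from the guild treasury.
Noor keeps 46 − 9 = 37, so Noor's payoff is 37 + 23.76 = 60.76.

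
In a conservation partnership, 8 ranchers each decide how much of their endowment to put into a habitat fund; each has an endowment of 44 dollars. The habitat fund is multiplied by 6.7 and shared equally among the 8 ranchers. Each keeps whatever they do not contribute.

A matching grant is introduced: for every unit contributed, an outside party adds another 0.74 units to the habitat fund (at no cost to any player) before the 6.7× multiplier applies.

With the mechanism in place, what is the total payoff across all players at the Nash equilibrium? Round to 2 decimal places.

With the mechanism, a contributed unit returns 6.7 × 1.74 / 8 = 1.4573 per unit of net cost to the contributor — now above 1 — so contributing fully is weakly dominant for every player.
At the Nash equilibrium everyone contributes 44. Group total payoff = 6.7 × 1.74 × 352 = 4103.62.

4103.62 dollars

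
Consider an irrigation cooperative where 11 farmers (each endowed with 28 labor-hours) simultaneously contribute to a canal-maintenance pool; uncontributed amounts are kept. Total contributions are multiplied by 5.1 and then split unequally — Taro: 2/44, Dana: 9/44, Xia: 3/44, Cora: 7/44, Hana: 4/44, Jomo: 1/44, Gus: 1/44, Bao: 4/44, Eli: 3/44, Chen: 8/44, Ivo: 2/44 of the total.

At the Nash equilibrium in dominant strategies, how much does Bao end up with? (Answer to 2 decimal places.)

40.98 labor-hours

Each unit j contributes comes back to j as 5.1 × (j's share), so j prefers to contribute only if that share exceeds 1/5.1 = 0.1961; otherwise keeping the unit dominates.
Only Dana (9/44) clears that bar, contributing 28; the remaining 10 contribute 0. Total contributed: 28.
Bao keeps 28 and receives 5.1 × 28 × 4/44 = 12.98 from the canal-maintenance pool, for a payoff of 40.98.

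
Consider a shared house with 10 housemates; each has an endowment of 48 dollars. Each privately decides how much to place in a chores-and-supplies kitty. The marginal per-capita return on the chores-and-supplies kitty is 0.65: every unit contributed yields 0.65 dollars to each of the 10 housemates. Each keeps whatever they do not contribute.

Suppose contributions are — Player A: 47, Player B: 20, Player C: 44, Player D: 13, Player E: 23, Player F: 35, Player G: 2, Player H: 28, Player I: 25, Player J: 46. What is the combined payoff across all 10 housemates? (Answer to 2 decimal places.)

Total contributed: 47 + 20 + 44 + 13 + 23 + 35 + 2 + 28 + 25 + 46 = 283; total kept: 10 × 48 − 283 = 197.
The chores-and-supplies kitty pays out 0.65 × 10 × 283 = 1839.50 in aggregate.
Group total = 197 + 1839.50 = 2036.50.

2036.50 dollars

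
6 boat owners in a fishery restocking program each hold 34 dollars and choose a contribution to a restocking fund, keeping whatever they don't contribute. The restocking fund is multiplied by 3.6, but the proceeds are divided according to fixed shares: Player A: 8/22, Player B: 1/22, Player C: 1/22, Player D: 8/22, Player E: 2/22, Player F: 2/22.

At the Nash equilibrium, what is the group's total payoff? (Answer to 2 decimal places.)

380.80 dollars

Each unit j contributes comes back to j as 3.6 × (j's share), so j prefers to contribute only if that share exceeds 1/3.6 = 0.2778; otherwise keeping the unit dominates.
Player A and Player D are above the threshold, contributing 34 each; the remaining 4 contribute 0. Total contributed: 68.
The restocking fund pays out 3.6 × 68 = 244.80 in total (split across the unequal shares, but the aggregate is all that matters for the group sum).
The 4 free-riders keep 34 each, adding 136. Group total = 136 + 244.80 = 380.80.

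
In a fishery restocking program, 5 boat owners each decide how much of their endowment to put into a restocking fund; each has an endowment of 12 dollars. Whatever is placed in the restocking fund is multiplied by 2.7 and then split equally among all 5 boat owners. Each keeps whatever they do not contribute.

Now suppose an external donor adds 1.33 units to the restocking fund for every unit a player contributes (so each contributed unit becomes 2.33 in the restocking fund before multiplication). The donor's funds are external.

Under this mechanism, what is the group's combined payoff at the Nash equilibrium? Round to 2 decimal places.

Under the mechanism each unit contributed yields 2.7 × 2.33 / 5 = 1.2582 back to its contributor per unit of net cost, which exceeds 1, making full contribution the dominant choice for everyone.
At the Nash equilibrium everyone contributes 12. Group total payoff = 2.7 × 2.33 × 60 = 377.46.

377.46 dollars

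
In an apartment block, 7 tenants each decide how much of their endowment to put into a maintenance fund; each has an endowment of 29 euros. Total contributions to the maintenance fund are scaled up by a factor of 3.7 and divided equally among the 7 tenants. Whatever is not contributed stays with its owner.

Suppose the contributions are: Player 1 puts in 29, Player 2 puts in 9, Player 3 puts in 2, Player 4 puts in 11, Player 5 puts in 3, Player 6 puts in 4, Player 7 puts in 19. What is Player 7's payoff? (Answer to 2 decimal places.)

Total contributed: 29 + 9 + 2 + 11 + 3 + 4 + 19 = 77.
Each receives 3.7 × 77 / 7 = 40.70 from the maintenance fund.
Player 7 keeps 29 − 19 = 10, so Player 7's payoff is 10 + 40.70 = 50.70.

50.70 euros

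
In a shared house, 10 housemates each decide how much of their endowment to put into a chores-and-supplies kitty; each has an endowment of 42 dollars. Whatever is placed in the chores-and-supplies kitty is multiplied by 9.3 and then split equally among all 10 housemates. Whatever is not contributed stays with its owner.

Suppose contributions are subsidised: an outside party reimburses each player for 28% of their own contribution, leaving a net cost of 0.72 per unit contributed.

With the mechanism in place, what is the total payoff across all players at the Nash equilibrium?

4023.60 dollars

The effective private return per unit is now (9.3/10) / 0.72 = 1.2917 > 1, so every player's dominant strategy flips to full contribution.
So the Nash equilibrium is full contribution by all 10; the group earns 10 × (42 × 0.28 + 9.3 × 42) = 4023.60.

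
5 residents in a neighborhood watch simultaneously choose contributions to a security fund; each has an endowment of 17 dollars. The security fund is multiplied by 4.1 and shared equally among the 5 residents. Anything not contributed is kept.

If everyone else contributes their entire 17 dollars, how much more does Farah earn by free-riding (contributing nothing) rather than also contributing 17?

Switching from a contribution of 17 to 0 lets Farah keep an extra 17 dollars, but lowers the security fund by 17, which costs Farah their own share of that drop: 4.1/5 × 17 = 13.94.
Net gain = 17 − 13.94 = 3.06. The private return per contributed unit (0.8200) is below 1, so free-riding is indeed the best response regardless of what the others do.

3.06 dollars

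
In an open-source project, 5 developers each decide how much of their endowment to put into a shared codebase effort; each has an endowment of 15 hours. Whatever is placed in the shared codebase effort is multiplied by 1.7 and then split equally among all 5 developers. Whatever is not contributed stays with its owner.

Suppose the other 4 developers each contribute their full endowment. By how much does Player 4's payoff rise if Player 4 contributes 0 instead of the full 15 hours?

9.90 hours

Switching from a contribution of 15 to 0 lets Player 4 keep an extra 15 hours, but lowers the shared codebase effort by 15, which costs Player 4 their own share of that drop: 1.7/5 × 15 = 5.10.
Net gain = 15 − 5.10 = 9.90. The private return per contributed unit (0.3400) is below 1, so free-riding is indeed the best response regardless of what the others do.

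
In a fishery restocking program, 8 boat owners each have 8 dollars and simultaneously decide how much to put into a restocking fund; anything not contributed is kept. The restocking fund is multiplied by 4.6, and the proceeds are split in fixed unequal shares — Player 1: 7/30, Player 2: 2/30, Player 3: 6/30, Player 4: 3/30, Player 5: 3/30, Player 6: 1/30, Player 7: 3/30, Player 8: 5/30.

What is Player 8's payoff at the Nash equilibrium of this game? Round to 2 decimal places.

Each unit j contributes comes back to j as 4.6 × (j's share), so j prefers to contribute only if that share exceeds 1/4.6 = 0.2174; otherwise keeping the unit dominates.
The only share above 0.2174 is Player 1's 7/30, contributing 8; the remaining 7 contribute 0. Total contributed: 8.
Player 8 keeps 8 and receives 4.6 × 8 × 5/30 = 6.13 from the restocking fund, for a payoff of 14.13.

14.13 dollars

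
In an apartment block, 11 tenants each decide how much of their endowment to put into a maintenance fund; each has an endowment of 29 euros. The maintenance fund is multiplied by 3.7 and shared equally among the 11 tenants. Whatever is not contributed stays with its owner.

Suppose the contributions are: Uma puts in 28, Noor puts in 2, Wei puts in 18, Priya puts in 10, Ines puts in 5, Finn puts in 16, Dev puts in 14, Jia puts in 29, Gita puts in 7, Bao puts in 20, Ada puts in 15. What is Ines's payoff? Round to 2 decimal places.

79.16 euros

Total contributed: 28 + 2 + 18 + 10 + 5 + 16 + 14 + 29 + 7 + 20 + 15 = 164.
Each receives 3.7 × 164 / 11 = 55.16 from the maintenance fund.
Ines keeps 29 − 5 = 24, so Ines's payoff is 24 + 55.16 = 79.16.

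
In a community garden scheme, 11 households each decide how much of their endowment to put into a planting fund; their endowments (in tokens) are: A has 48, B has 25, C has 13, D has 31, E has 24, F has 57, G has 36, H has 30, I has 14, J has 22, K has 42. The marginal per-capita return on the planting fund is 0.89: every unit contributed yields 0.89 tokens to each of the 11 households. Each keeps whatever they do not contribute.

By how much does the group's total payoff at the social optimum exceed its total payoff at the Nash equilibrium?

The private return per contributed unit is 0.89 < 1 for everyone, so the Nash equilibrium is zero contribution and the group total is Σ E_j = 48 + 25 + 13 + 31 + 24 + 57 + 36 + 30 + 14 + 22 + 42 = 342.
Each contributed unit returns 9.790 to the group, so the social optimum is full contribution by everyone: group total = 9.790 × 342 = 3348.18.
Efficiency loss = (9.790 − 1) × 342 = 3006.18.

3006.18 tokens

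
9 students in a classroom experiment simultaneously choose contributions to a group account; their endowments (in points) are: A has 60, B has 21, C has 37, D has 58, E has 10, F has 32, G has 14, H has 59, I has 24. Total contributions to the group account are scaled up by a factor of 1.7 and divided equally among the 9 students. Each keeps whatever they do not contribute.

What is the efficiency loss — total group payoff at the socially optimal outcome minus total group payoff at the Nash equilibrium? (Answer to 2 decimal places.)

220.50 points

The private return per contributed unit is 1.7/9 = 0.1889 < 1 for every player regardless of endowment, so the Nash equilibrium is zero contribution and the group total is Σ E_j = 60 + 21 + 37 + 58 + 10 + 32 + 14 + 59 + 24 = 315.
Each contributed unit returns 1.700 to the group, so the social optimum is full contribution by everyone: group total = 1.700 × 315 = 535.50.
Efficiency loss = (1.700 − 1) × 315 = 220.50.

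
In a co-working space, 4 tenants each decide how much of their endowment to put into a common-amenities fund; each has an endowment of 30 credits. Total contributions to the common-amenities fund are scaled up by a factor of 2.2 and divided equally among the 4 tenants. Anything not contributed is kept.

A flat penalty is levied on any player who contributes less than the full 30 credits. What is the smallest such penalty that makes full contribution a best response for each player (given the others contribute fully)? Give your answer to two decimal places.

Given the others contribute fully, the best deviation is to contribute 0 (any partial contribution still incurs the fine and gives up units whose private return 0.5500 is below 1).
Deviating from 30 to 0 saves 30 credits but forfeits the deviator's share of the drop in the common-amenities fund: 2.2/4 × 30 = 16.50.
So the deviation gain is 30 − 16.50 = 13.50, and the fine must be at least 13.50 credits to wipe it out.

13.50 credits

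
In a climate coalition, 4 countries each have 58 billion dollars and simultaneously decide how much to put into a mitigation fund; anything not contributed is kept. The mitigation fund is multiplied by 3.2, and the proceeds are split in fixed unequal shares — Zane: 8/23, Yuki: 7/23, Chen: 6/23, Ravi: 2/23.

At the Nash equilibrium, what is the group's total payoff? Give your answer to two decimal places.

359.60 billion dollars

A player with share s gets back 3.2·s per unit contributed, so full contribution is dominant for anyone with s > 1/3.2 = 0.3125 and zero contribution is dominant for anyone below.
The only share above 0.3125 is Zane's 8/23, contributing 58; the remaining 3 contribute 0. Total contributed: 58.
The mitigation fund pays out 3.2 × 58 = 185.60 in total (split across the unequal shares, but the aggregate is all that matters for the group sum).
The 3 free-riders keep 58 each, adding 174. Group total = 174 + 185.60 = 359.60.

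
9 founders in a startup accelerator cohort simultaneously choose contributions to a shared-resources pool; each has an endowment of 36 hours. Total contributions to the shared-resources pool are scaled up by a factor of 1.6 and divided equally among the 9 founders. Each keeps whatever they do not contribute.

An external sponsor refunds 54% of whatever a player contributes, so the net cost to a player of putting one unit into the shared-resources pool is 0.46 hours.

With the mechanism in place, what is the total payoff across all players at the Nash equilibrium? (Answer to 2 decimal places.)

Even with the mechanism, each unit contributed returns only (1.6/9) / 0.46 = 0.3865 per unit of net cost, so contributing nothing is still dominant.
Everyone keeps their endowment and the group total is 9 × 36 = 324.

324.00 hours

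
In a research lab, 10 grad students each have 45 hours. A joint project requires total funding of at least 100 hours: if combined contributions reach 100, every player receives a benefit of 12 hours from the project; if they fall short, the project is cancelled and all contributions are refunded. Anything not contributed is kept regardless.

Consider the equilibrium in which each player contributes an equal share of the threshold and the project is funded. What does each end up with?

Equal share of the threshold: 100/10 = 10.
At this profile no one gains by cutting their contribution: any cut drops the total below 100, the project is cancelled, contributions are refunded, and the deviator ends with 45, which is less than 45 − 10 + 12 = 47. Contributing more than 10 just wastes the excess. So contributing exactly 10 is a best response.
Each player's payoff: 45 − 10 + 12 = 47.

47 hours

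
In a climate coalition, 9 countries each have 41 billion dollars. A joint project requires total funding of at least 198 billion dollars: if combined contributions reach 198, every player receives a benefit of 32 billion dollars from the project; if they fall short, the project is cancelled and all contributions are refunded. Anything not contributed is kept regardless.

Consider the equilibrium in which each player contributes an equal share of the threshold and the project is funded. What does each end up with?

Equal share of the threshold: 198/9 = 22.
At this profile no one gains by cutting their contribution: any cut drops the total below 198, the project is cancelled, contributions are refunded, and the deviator ends with 41, which is less than 41 − 22 + 32 = 51. Contributing more than 22 just wastes the excess. So contributing exactly 22 is a best response.
Each player's payoff: 41 − 22 + 32 = 51.

51 billion dollars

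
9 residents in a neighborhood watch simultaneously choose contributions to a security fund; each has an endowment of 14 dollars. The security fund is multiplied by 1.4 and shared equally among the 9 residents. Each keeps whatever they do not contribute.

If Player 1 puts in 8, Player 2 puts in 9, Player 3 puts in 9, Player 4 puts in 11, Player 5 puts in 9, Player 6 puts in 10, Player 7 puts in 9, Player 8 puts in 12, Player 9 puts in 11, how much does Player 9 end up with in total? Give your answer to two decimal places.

16.69 dollars

Total contributed: 8 + 9 + 9 + 11 + 9 + 10 + 9 + 12 + 11 = 88.
Each receives 1.4 × 88 / 9 = 13.69 from the security fund.
Player 9 keeps 14 − 11 = 3, so Player 9's payoff is 3 + 13.69 = 16.69.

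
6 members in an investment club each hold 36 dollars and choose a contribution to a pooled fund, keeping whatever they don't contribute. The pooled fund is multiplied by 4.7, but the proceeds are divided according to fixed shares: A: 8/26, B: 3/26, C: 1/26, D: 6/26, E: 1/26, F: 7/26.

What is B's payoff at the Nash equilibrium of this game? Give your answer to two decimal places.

94.57 dollars

Each unit j contributes comes back to j as 4.7 × (j's share), so j prefers to contribute only if that share exceeds 1/4.7 = 0.2128; otherwise keeping the unit dominates.
A, D and F are above the threshold, contributing 36 each; the remaining 3 contribute 0. Total contributed: 108.
B keeps 36 and receives 4.7 × 108 × 3/26 = 58.57 from the pooled fund, for a payoff of 94.57.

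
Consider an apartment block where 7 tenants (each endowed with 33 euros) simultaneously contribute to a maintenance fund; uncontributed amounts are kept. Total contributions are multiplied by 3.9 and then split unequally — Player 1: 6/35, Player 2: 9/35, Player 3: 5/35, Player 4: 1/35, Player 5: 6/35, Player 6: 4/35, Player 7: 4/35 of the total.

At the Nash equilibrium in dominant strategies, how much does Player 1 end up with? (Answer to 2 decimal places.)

55.06 euros

Each unit j contributes comes back to j as 3.9 × (j's share), so j prefers to contribute only if that share exceeds 1/3.9 = 0.2564; otherwise keeping the unit dominates.
Player 2 alone (share 9/35) is above the threshold, contributing 33; the remaining 6 contribute 0. Total contributed: 33.
Player 1 keeps 33 and receives 3.9 × 33 × 6/35 = 22.06 from the maintenance fund, for a payoff of 55.06.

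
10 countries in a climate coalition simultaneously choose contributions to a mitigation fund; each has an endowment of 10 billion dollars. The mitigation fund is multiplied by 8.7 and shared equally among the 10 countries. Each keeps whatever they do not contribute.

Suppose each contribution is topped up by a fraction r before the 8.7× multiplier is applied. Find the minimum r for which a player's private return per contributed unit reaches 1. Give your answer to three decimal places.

0.149

With matching at rate r, one contributed unit becomes (1 + r) in the mitigation fund and returns 8.7 × (1 + r) / 10 to the contributor.
Setting this equal to 1: 1 + r = 10/8.7 = 1.1494.
So the minimum matching rate is r = 1.1494 − 1 = 0.149.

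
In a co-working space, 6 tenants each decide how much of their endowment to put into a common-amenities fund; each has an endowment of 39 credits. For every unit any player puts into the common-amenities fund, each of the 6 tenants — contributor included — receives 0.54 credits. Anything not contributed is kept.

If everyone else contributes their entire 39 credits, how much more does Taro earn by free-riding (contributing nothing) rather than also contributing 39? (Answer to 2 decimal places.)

Switching from a contribution of 39 to 0 lets Taro keep an extra 39 credits, but lowers the common-amenities fund by 39, which costs Taro their own share of that drop: 0.54 × 39 = 21.06.
Net gain = 39 − 21.06 = 17.94. The private return per contributed unit (0.54) is below 1, so free-riding is indeed the best response regardless of what the others do.

17.94 credits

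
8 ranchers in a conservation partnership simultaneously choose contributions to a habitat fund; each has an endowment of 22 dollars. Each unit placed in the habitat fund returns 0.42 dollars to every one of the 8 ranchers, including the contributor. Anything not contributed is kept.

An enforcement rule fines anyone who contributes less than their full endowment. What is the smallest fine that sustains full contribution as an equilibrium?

12.76 dollars

Given the others contribute fully, the best deviation is to contribute 0 (any partial contribution still incurs the fine and gives up units whose private return 0.42 is below 1).
Deviating from 22 to 0 saves 22 dollars but forfeits the deviator's share of the drop in the habitat fund: 0.42 × 22 = 9.24.
So the deviation gain is 22 − 9.24 = 12.76, and the fine must be at least 12.76 dollars to wipe it out.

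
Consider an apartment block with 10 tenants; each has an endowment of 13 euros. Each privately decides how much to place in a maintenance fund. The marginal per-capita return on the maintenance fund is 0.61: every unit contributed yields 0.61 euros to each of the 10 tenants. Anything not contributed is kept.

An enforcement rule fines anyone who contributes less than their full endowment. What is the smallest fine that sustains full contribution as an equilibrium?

Given the others contribute fully, the best deviation is to contribute 0 (any partial contribution still incurs the fine and gives up units whose private return 0.61 is below 1).
Deviating from 13 to 0 saves 13 euros but forfeits the deviator's share of the drop in the maintenance fund: 0.61 × 13 = 7.93.
So the deviation gain is 13 − 7.93 = 5.07, and the fine must be at least 5.07 euros to wipe it out.

5.07 euros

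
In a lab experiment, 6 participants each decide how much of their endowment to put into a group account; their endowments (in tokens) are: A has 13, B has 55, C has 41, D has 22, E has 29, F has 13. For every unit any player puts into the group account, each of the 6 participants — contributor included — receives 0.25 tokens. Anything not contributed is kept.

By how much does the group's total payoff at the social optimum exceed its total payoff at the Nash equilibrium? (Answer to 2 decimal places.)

The private return per contributed unit is 0.25 < 1 for everyone, so the Nash equilibrium is zero contribution and the group total is Σ E_j = 13 + 55 + 41 + 22 + 29 + 13 = 173.
Each contributed unit returns 1.500 to the group, so the social optimum is full contribution by everyone: group total = 1.500 × 173 = 259.50.
Efficiency loss = (1.500 − 1) × 173 = 86.50.

86.50 tokens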